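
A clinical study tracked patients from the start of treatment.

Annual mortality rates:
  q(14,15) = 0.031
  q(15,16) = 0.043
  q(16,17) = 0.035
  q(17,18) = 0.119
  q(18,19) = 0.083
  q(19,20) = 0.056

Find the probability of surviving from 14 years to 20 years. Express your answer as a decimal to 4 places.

0.6825

P(survive 14→20) = (1 − 0.031) × (1 − 0.043) × (1 − 0.035) × (1 − 0.119) × (1 − 0.083) × (1 − 0.056).
= 0.969 × 0.957 × 0.965 × 0.881 × 0.917 × 0.944 = 0.682465.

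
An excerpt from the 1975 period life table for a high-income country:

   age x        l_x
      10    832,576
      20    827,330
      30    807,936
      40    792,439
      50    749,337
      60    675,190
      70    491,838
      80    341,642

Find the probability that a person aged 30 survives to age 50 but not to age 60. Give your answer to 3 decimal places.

0.092

We want 20|10q30 = (l_50 − l_60)/l_30.
This is the probability of reaching 50 but not 60, conditional on being alive at 30: (l_50 − l_60) / l_30.
= (749,337 − 675,190) / 807,936 = 74,147 / 807,936 = 0.091773.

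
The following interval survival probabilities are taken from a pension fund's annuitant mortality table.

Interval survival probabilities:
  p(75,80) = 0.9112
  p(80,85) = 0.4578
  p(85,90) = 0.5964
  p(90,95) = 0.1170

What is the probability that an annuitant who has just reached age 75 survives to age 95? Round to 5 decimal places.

0.02911

Survival from 75 to 95 is the product of surviving each interval: 0.9112 × 0.4578 × 0.5964 × 0.1170.
= 0.029108.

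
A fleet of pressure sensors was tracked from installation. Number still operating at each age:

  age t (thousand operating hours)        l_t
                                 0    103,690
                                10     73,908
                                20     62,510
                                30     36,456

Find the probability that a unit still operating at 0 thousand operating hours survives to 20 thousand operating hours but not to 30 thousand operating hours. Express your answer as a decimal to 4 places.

0.2513

This is the probability of reaching 20 but not 30, conditional on being operational at 0: (l_20 − l_30) / l_0.
= (62,510 − 36,456) / 103,690 = 26,054 / 103,690 = 0.251268.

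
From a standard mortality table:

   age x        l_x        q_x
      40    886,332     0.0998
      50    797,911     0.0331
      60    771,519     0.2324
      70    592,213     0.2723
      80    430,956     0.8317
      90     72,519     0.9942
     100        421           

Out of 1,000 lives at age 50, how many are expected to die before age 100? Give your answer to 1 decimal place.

999.5

The relevant probability is 1 − 421/797,911 = 0.999472.
Expected number = 1,000 × 0.999472 = 999.5.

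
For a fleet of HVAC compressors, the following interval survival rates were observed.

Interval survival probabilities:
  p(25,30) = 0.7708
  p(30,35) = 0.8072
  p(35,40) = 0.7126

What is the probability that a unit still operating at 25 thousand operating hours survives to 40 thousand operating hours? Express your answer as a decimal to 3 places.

The overall survival probability is 0.7708 × 0.8072 × 0.7126.
= 0.443372.

0.443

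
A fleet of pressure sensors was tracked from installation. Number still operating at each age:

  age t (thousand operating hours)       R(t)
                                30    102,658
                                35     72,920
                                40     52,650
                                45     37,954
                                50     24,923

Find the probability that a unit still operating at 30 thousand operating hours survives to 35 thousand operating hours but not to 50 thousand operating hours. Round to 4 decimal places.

0.4675

This is the probability of reaching 35 but not 50, conditional on being operational at 30: (R(35) − R(50)) / R(30).
= (72,920 − 24,923) / 102,658 = 47,997 / 102,658 = 0.467543.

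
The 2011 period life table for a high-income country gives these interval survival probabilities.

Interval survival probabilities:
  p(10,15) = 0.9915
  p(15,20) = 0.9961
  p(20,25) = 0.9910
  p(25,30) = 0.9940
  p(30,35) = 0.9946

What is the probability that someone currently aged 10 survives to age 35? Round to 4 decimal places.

0.9676

P(survive 10→35) = 0.9915 × 0.9961 × 0.9910 × 0.9940 × 0.9946.
= 0.967618.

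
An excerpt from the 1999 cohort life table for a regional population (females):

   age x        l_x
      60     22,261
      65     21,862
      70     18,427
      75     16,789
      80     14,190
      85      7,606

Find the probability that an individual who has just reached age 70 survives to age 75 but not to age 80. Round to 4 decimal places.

0.1410

We want 5|5q70 = (l_75 − l_80)/l_70.
This is the probability of reaching 75 but not 80, conditional on being alive at 70: (l_75 − l_80) / l_70.
= (16,789 − 14,190) / 18,427 = 2,599 / 18,427 = 0.141043.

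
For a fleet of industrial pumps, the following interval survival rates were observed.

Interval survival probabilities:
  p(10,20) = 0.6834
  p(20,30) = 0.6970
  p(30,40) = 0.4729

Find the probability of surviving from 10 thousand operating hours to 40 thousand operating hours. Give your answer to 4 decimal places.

Survival from 10 to 40 is the product of surviving each interval: 0.6834 × 0.6970 × 0.4729.
= 0.225256.

0.2253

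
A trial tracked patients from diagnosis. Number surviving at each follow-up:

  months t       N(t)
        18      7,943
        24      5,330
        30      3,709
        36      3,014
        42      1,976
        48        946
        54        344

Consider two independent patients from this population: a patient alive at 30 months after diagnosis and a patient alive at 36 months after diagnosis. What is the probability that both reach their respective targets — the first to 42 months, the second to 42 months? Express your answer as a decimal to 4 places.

p₁ = N(42)/N(30) = 1,976/3,709 = 0.532758; p₂ = N(42)/N(36) = 1,976/3,014 = 0.655607.
P(both) = p₁ × p₂ = 0.532758 × 0.655607 = 0.349280.

0.3493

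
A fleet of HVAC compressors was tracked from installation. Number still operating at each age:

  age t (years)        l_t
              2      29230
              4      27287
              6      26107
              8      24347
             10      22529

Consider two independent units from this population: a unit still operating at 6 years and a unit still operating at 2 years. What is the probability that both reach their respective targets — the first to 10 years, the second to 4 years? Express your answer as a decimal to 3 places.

0.806

p₁ = l_10/l_6 = 22529/26107 = 0.862949; p₂ = l_4/l_2 = 27287/29230 = 0.933527.
P(both) = p₁ × p₂ = 0.862949 × 0.933527 = 0.805586.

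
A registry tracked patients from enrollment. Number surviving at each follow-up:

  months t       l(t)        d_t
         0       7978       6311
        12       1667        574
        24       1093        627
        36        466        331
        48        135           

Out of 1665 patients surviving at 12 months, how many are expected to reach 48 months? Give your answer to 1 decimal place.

The relevant probability is 135/1667 = 0.080984.
Expected number = 1665 × 0.080984 = 134.8.

134.8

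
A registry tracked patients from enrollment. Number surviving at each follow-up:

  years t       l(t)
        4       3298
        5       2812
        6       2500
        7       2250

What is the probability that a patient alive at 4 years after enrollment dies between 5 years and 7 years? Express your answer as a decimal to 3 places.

This is the probability of reaching 5 but not 7, conditional on being alive at 4: (l(5) − l(7)) / l(4).
= (2812 − 2250) / 3298 = 562 / 3298 = 0.170406.

0.170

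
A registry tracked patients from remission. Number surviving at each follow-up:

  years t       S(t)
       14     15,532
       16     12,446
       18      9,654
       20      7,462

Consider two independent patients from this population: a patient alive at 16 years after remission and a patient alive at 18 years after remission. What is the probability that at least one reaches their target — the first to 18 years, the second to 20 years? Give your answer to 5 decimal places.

p₁ = S(18)/S(16) = 9,654/12,446 = 0.775671; p₂ = S(20)/S(18) = 7,462/9,654 = 0.772944.
P(at least one) = 1 − (1−p₁)(1−p₂) = 1 − 0.224329 × 0.227056 = 0.949065.

0.94906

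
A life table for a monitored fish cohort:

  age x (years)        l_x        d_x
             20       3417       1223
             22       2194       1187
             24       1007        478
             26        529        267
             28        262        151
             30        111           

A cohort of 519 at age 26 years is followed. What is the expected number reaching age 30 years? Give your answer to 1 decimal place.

The relevant probability is 111/529 = 0.209830.
Expected number = 519 × 0.209830 = 108.9.

108.9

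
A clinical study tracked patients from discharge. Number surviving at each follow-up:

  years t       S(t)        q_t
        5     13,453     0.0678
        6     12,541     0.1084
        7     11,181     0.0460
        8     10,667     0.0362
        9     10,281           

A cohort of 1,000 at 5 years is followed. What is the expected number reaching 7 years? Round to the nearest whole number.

The relevant probability is 11,181/13,453 = 0.831116.
Expected number = 1,000 × 0.831116 = 831.

831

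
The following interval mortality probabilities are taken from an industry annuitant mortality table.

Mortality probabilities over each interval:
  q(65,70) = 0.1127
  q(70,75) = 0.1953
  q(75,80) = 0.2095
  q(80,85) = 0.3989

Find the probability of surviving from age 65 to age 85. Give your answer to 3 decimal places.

Chaining the interval survival probabilities: (1 − 0.1127) × (1 − 0.1953) × (1 − 0.2095) × (1 − 0.3989).
= 0.8873 × 0.8047 × 0.7905 × 0.6011 = 0.339276.

0.339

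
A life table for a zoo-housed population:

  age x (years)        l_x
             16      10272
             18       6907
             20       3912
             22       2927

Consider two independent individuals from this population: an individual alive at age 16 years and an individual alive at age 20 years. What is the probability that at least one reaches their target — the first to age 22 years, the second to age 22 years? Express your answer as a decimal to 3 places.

0.820

p₁ = l_22/l_16 = 2927/10272 = 0.284949; p₂ = l_22/l_20 = 2927/3912 = 0.748211.
P(at least one) = 1 − (1−p₁)(1−p₂) = 1 − 0.715051 × 0.251789 = 0.819958.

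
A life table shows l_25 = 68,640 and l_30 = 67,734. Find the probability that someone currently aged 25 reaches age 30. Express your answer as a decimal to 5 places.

We want 5p25 = l_30/l_25.
The conditional survival probability is l_30/l_25 = 67,734/68,640 = 0.986801.

0.98680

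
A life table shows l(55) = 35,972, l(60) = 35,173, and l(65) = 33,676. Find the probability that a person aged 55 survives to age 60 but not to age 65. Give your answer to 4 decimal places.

This is the probability of reaching 60 but not 65, conditional on being alive at 55: (l(60) − l(65)) / l(55).
= (35,173 − 33,676) / 35,972 = 1,497 / 35,972 = 0.041616.

0.0416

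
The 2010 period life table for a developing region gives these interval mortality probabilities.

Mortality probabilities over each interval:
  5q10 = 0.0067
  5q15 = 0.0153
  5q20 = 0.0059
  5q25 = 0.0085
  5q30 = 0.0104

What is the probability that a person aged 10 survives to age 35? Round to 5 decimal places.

Chaining the interval survival probabilities: (1 − 0.0067) × (1 − 0.0153) × (1 − 0.0059) × (1 − 0.0085) × (1 − 0.0104).
= 0.9933 × 0.9847 × 0.9941 × 0.9915 × 0.9896 = 0.954041.

0.95404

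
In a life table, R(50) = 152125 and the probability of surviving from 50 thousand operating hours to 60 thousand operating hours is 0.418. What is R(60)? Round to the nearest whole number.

R(60) = R(50) × p = 152125 × 0.418 = 63588.

63588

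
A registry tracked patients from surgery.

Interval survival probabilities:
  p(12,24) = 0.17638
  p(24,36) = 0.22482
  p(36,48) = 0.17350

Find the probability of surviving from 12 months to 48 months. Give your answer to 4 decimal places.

P(survive 12→48) = 0.17638 × 0.22482 × 0.17350.
= 0.006880.

0.0069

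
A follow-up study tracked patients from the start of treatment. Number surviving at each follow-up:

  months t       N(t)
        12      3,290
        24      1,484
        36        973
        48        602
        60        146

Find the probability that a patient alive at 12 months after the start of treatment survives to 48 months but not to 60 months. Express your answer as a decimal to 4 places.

0.1386

This is the probability of reaching 48 but not 60, conditional on being alive at 12: (N(48) − N(60)) / N(12).
= (602 − 146) / 3,290 = 456 / 3,290 = 0.138602.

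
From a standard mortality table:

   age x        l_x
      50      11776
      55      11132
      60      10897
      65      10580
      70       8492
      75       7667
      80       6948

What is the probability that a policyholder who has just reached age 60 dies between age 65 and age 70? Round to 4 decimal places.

We want 5|5q60 = (l_65 − l_70)/l_60.
This is the probability of reaching 65 but not 70, conditional on being alive at 60: (l_65 − l_70) / l_60.
= (10580 − 8492) / 10897 = 2088 / 10897 = 0.191612.

0.1916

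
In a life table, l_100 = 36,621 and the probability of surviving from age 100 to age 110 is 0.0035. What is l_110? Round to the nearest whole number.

l_110 = l_100 × p = 36,621 × 0.0035 = 128.

128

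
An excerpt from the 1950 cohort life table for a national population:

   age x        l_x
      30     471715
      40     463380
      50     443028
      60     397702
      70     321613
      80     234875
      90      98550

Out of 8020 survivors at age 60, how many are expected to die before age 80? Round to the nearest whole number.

3284

The relevant probability is 1 − 234875/397702 = 0.409420.
Expected number = 8020 × 0.409420 = 3284.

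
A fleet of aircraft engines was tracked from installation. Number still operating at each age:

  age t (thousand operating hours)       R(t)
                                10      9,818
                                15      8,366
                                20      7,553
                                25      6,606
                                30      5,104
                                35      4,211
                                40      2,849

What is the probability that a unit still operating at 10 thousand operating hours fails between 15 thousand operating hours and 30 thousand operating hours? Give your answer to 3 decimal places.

0.332

This is the probability of reaching 15 but not 30, conditional on being operational at 10: (R(15) − R(30)) / R(10).
= (8,366 − 5,104) / 9,818 = 3,262 / 9,818 = 0.332247.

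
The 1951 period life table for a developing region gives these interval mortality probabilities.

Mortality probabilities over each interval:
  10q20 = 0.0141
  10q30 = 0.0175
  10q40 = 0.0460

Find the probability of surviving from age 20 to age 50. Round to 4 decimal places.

0.9241

The overall survival probability is (1 − 0.0141) × (1 − 0.0175) × (1 − 0.0460).
= 0.9859 × 0.9825 × 0.9540 = 0.924089.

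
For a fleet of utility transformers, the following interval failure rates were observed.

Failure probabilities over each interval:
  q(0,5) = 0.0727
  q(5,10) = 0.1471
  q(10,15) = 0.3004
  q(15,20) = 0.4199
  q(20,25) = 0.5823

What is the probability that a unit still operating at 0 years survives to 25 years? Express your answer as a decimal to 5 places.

0.13407

The overall survival probability is (1 − 0.0727) × (1 − 0.1471) × (1 − 0.3004) × (1 − 0.4199) × (1 − 0.5823).
= 0.9273 × 0.8529 × 0.6996 × 0.5801 × 0.4177 = 0.134071.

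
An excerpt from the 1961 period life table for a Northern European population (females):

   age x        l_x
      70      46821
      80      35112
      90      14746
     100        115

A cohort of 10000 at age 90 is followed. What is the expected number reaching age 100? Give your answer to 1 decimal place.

The relevant probability is 115/14746 = 0.007799.
Expected number = 10000 × 0.007799 = 78.0.

78.0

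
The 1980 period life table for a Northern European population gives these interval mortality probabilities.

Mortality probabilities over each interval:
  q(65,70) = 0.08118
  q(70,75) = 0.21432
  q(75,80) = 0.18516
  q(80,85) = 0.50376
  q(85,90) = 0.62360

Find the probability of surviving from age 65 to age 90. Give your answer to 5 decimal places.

0.10987

The overall survival probability is (1 − 0.08118) × (1 − 0.21432) × (1 − 0.18516) × (1 − 0.50376) × (1 − 0.62360).
= 0.91882 × 0.78568 × 0.81484 × 0.49624 × 0.37640 = 0.109873.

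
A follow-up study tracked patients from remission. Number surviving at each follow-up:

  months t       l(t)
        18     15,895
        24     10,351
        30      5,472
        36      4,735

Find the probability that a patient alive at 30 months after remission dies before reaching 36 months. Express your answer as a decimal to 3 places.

0.135

P(die before 36 | alive at 30) = 1 − l(36)/l(30) = 1 − 4,735/5,472 = (737)/5,472 = 0.134686.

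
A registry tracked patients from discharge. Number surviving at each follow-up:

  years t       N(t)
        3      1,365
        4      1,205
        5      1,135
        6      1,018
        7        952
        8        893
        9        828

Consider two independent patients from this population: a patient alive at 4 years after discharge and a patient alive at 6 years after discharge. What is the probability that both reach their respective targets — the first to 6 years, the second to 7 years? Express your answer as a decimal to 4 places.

0.7900

p₁ = N(6)/N(4) = 1,018/1,205 = 0.844813; p₂ = N(7)/N(6) = 952/1,018 = 0.935167.
P(both) = p₁ × p₂ = 0.844813 × 0.935167 = 0.790041.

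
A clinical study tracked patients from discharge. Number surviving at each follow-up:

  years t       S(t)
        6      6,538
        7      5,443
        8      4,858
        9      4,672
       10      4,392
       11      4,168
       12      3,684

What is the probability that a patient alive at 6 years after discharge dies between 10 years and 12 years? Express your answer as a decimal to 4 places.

This is the probability of reaching 10 but not 12, conditional on being alive at 6: (S(10) − S(12)) / S(6).
= (4,392 − 3,684) / 6,538 = 708 / 6,538 = 0.108290.

0.1083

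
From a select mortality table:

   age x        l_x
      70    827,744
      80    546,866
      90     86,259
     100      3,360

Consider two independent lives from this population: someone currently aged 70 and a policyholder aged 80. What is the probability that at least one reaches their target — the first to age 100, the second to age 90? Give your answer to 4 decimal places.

0.1612

p₁ = l_100/l_70 = 3,360/827,744 = 0.004059; p₂ = l_90/l_80 = 86,259/546,866 = 0.157733.
P(at least one) = 1 − (1−p₁)(1−p₂) = 1 − 0.995941 × 0.842267 = 0.161152.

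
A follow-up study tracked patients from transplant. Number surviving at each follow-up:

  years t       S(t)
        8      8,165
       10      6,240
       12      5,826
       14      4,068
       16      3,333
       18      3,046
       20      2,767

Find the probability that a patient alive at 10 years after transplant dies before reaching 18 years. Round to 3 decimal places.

P(die before 18 | alive at 10) = 1 − S(18)/S(10) = 1 − 3,046/6,240 = (3,194)/6,240 = 0.511859.

0.512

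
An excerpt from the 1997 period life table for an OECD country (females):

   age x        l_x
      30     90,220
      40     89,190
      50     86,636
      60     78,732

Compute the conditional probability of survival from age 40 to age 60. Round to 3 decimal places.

0.883

The conditional survival probability is l_60/l_40 = 78,732/89,190 = 0.882745.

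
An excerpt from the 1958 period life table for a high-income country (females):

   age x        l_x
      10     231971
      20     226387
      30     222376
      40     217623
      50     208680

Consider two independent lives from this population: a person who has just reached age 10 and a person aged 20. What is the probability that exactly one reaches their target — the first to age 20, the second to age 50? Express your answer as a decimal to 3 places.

p₁ = l_20/l_10 = 226387/231971 = 0.975928; p₂ = l_50/l_20 = 208680/226387 = 0.921784.
P(exactly one) = p₁(1−p₂) + (1−p₁)p₂ = 0.076333 + 0.022189 = 0.098522.

0.099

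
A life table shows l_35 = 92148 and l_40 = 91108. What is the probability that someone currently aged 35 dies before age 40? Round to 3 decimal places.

0.011

P(die before 40 | alive at 35) = 1 − l_40/l_35 = 1 − 91108/92148 = (1040)/92148 = 0.011286.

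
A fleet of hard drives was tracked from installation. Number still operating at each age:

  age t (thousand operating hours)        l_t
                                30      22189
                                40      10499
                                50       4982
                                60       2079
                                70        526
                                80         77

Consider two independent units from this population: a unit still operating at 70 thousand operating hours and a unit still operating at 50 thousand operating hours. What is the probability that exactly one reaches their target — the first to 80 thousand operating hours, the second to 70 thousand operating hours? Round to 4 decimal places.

p₁ = l_80/l_70 = 77/526 = 0.146388; p₂ = l_70/l_50 = 526/4982 = 0.105580.
P(exactly one) = p₁(1−p₂) + (1−p₁)p₂ = 0.130932 + 0.090124 = 0.221057.

0.2211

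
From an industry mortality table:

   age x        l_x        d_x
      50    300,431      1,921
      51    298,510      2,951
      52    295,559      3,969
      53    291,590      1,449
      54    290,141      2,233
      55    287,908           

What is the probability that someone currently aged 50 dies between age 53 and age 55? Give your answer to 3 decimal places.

We want 3|2q50 = (l_53 − l_55)/l_50.
This is the probability of reaching 53 but not 55, conditional on being alive at 50: (l_53 − l_55) / l_50.
= (291,590 − 287,908) / 300,431 = 3,682 / 300,431 = 0.012256.

0.012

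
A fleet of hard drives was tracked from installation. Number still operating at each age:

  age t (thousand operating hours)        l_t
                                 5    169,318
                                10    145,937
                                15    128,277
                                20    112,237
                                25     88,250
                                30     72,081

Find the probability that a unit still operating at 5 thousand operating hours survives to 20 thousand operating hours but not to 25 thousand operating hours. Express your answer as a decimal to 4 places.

This is the probability of reaching 20 but not 25, conditional on being operational at 5: (l_20 − l_25) / l_5.
= (112,237 − 88,250) / 169,318 = 23,987 / 169,318 = 0.141668.

0.1417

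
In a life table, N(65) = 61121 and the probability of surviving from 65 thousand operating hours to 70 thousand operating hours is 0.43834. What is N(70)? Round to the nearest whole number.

26792

N(70) = N(65) × p = 61121 × 0.43834 = 26792.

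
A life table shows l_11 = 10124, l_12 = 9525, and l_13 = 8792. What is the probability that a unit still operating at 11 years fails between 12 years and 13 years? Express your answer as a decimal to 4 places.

0.0724

This is the probability of reaching 12 but not 13, conditional on being operational at 11: (l_12 − l_13) / l_11.
= (9525 − 8792) / 10124 = 733 / 10124 = 0.072402.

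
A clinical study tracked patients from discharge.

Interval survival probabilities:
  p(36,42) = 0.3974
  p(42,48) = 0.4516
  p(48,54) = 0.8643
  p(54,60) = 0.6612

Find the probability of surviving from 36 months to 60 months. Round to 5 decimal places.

0.10256

Chaining the interval survival probabilities: 0.3974 × 0.4516 × 0.8643 × 0.6612.
= 0.102560.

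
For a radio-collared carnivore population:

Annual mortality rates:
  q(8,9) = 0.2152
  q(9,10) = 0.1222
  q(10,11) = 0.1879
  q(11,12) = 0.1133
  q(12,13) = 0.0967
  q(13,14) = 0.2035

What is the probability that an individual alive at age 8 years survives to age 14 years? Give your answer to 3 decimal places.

P(survive 8→14) = (1 − 0.2152) × (1 − 0.1222) × (1 − 0.1879) × (1 − 0.1133) × (1 − 0.0967) × (1 − 0.2035).
= 0.7848 × 0.8778 × 0.8121 × 0.8867 × 0.9033 × 0.7965 = 0.356910.

0.357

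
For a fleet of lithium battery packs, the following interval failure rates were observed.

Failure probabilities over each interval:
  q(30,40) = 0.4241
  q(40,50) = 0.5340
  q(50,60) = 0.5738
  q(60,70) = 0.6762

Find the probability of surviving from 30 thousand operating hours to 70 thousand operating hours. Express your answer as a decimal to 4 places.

P(survive 30→70) = (1 − 0.4241) × (1 − 0.5340) × (1 − 0.5738) × (1 − 0.6762).
= 0.5759 × 0.4660 × 0.4262 × 0.3238 = 0.037036.

0.0370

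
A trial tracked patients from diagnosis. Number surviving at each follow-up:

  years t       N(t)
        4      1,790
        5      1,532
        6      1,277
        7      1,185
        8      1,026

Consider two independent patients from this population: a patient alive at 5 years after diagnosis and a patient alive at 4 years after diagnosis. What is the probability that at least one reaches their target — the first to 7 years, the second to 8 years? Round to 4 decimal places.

0.9033

p₁ = N(7)/N(5) = 1,185/1,532 = 0.773499; p₂ = N(8)/N(4) = 1,026/1,790 = 0.573184.
P(at least one) = 1 − (1−p₁)(1−p₂) = 1 − 0.226501 × 0.426816 = 0.903326.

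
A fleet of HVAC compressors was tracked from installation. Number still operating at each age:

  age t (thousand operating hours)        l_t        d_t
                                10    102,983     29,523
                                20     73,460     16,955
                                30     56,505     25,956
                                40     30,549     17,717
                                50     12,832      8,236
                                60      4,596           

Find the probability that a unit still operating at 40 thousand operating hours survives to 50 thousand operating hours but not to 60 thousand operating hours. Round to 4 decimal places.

This is the probability of reaching 50 but not 60, conditional on being operational at 40: (l_50 − l_60) / l_40.
= (12,832 − 4,596) / 30,549 = 8,236 / 30,549 = 0.269600.

0.2696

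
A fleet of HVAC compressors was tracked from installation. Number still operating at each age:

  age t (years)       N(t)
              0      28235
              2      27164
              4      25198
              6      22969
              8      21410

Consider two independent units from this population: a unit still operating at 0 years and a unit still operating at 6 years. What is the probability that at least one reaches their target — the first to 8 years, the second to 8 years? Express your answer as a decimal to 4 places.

p₁ = N(8)/N(0) = 21410/28235 = 0.758279; p₂ = N(8)/N(6) = 21410/22969 = 0.932126.
P(at least one) = 1 − (1−p₁)(1−p₂) = 1 − 0.241721 × 0.067874 = 0.983593.

0.9836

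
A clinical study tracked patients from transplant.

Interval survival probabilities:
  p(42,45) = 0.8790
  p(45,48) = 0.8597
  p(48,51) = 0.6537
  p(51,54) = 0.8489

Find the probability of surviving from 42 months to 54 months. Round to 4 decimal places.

0.4193

Survival from 42 to 54 is the product of surviving each interval: 0.8790 × 0.8597 × 0.6537 × 0.8489.
= 0.419344.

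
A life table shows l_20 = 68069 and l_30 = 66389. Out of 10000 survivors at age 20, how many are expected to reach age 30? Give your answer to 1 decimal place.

The relevant probability is 66389/68069 = 0.975319.
Expected number = 10000 × 0.975319 = 9753.2.

9753.2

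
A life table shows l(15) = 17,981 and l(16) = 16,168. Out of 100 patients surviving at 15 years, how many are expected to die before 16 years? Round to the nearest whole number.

10

The relevant probability is 1 − 16,168/17,981 = 0.100829.
Expected number = 100 × 0.100829 = 10.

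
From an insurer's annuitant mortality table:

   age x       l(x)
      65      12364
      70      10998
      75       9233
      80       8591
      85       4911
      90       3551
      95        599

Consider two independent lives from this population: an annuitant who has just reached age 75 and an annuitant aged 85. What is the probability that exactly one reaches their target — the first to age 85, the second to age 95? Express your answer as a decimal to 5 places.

p₁ = l(85)/l(75) = 4911/9233 = 0.531896; p₂ = l(95)/l(85) = 599/4911 = 0.121971.
P(exactly one) = p₁(1−p₂) + (1−p₁)p₂ = 0.467020 + 0.057095 = 0.524115.

0.52412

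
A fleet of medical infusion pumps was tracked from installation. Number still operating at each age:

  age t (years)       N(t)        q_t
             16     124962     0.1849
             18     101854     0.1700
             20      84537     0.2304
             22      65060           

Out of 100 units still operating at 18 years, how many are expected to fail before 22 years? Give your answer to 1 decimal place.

The relevant probability is 1 − 65060/101854 = 0.361243.
Expected number = 100 × 0.361243 = 36.1.

36.1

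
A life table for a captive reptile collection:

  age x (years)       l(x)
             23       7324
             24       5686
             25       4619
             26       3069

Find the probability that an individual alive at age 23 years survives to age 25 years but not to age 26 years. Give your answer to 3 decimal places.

0.212

This is the probability of reaching 25 but not 26, conditional on being alive at 23: (l(25) − l(26)) / l(23).
= (4619 − 3069) / 7324 = 1550 / 7324 = 0.211633.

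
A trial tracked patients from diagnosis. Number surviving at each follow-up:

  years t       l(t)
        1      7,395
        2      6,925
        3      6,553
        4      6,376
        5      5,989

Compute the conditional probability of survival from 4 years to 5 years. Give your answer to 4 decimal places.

0.9393

The conditional survival probability is l(5)/l(4) = 5,989/6,376 = 0.939304.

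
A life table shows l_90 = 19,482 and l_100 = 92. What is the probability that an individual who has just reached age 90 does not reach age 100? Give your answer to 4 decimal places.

0.9953

P(die before 100 | alive at 90) = 1 − l_100/l_90 = 1 − 92/19,482 = (19,390)/19,482 = 0.995278.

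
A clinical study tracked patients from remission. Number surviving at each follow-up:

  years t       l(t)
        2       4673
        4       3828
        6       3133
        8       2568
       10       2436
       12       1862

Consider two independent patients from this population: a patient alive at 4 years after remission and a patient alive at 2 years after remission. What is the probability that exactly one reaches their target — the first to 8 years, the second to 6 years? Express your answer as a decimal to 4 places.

p₁ = l(8)/l(4) = 2568/3828 = 0.670846; p₂ = l(6)/l(2) = 3133/4673 = 0.670447.
P(exactly one) = p₁(1−p₂) + (1−p₁)p₂ = 0.221079 + 0.220680 = 0.441760.

0.4418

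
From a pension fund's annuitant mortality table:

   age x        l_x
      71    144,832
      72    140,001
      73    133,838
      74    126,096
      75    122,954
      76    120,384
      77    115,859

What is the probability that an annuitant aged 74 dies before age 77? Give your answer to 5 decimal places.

P(die before 77 | alive at 74) = 1 − l_77/l_74 = 1 − 115,859/126,096 = (10,237)/126,096 = 0.081184.

0.08118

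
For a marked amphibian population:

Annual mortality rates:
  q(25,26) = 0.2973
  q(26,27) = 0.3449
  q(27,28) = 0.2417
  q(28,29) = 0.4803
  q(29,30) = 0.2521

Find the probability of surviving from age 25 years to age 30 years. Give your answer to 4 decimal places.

0.1357

Chaining the interval survival probabilities: (1 − 0.2973) × (1 − 0.3449) × (1 − 0.2417) × (1 − 0.4803) × (1 − 0.2521).
= 0.7027 × 0.6551 × 0.7583 × 0.5197 × 0.7479 = 0.135680.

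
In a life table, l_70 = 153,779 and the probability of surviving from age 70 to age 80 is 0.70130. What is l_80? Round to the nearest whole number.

107845

l_80 = l_70 × p = 153,779 × 0.70130 = 107845.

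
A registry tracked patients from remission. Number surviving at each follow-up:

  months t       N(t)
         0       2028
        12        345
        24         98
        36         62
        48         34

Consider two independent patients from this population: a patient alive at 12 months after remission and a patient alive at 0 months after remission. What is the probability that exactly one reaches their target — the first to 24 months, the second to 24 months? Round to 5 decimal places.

p₁ = N(24)/N(12) = 98/345 = 0.284058; p₂ = N(24)/N(0) = 98/2028 = 0.048323.
P(exactly one) = p₁(1−p₂) + (1−p₁)p₂ = 0.270331 + 0.034596 = 0.304928.

0.30493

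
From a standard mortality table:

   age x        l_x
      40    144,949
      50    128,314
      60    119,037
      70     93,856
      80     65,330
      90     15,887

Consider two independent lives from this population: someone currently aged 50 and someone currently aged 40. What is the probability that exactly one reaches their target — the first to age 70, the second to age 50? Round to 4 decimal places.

0.3217

p₁ = l_70/l_50 = 93,856/128,314 = 0.731456; p₂ = l_50/l_40 = 128,314/144,949 = 0.885235.
P(exactly one) = p₁(1−p₂) + (1−p₁)p₂ = 0.083946 + 0.237725 = 0.321670.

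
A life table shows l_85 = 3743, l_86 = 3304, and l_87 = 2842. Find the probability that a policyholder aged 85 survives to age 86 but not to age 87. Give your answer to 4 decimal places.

We want 1|1q85 = (l_86 − l_87)/l_85.
This is the probability of reaching 86 but not 87, conditional on being alive at 85: (l_86 − l_87) / l_85.
= (3304 − 2842) / 3743 = 462 / 3743 = 0.123430.

0.1234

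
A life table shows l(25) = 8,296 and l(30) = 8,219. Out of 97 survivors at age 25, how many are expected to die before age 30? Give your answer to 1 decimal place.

0.9

The relevant probability is 1 − 8,219/8,296 = 0.009282.
Expected number = 97 × 0.009282 = 0.9.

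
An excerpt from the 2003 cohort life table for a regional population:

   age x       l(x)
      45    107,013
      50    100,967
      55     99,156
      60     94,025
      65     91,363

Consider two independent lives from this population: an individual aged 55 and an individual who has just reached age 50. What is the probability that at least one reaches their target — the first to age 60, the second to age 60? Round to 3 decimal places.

p₁ = l(60)/l(55) = 94,025/99,156 = 0.948253; p₂ = l(60)/l(50) = 94,025/100,967 = 0.931245.
P(at least one) = 1 − (1−p₁)(1−p₂) = 1 − 0.051747 × 0.068755 = 0.996442.

0.996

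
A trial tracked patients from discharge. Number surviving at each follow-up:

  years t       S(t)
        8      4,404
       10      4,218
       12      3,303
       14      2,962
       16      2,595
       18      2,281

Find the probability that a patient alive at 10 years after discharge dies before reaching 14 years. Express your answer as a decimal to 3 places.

0.298

P(die before 14 | alive at 10) = 1 − S(14)/S(10) = 1 − 2,962/4,218 = (1,256)/4,218 = 0.297771.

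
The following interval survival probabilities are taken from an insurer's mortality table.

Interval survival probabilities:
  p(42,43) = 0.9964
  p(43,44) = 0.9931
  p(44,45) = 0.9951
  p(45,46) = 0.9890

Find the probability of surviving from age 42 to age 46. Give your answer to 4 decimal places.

The overall survival probability is 0.9964 × 0.9931 × 0.9951 × 0.9890.
= 0.973845.

0.9738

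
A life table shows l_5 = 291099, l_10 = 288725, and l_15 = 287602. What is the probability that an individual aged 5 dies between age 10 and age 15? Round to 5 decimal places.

0.00386

We want 5|5q5 = (l_10 − l_15)/l_5.
This is the probability of reaching 10 but not 15, conditional on being alive at 5: (l_10 − l_15) / l_5.
= (288725 − 287602) / 291099 = 1123 / 291099 = 0.003858.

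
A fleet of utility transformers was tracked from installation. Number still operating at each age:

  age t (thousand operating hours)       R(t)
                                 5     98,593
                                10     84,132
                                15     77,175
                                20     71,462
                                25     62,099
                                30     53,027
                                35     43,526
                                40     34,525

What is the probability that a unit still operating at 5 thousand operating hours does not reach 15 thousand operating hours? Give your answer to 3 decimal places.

P(fail before 15 | operational at 5) = 1 − R(15)/R(5) = 1 − 77,175/98,593 = (21,418)/98,593 = 0.217237.

0.217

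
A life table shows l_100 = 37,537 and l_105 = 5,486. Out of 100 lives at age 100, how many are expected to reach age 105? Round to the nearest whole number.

The relevant probability is 5,486/37,537 = 0.146149.
Expected number = 100 × 0.146149 = 15.

15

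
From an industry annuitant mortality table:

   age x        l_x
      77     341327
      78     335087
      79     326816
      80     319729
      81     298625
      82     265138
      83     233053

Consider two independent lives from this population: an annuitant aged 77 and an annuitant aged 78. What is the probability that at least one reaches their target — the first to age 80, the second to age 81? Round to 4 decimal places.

p₁ = l_80/l_77 = 319729/341327 = 0.936723; p₂ = l_81/l_78 = 298625/335087 = 0.891186.
P(at least one) = 1 − (1−p₁)(1−p₂) = 1 − 0.063277 × 0.108814 = 0.993115.

0.9931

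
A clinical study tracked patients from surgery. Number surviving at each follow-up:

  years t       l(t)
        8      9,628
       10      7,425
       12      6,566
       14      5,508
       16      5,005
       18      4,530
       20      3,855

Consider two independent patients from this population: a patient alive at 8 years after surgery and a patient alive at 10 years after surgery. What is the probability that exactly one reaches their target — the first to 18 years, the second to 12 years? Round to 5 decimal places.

p₁ = l(18)/l(8) = 4,530/9,628 = 0.470503; p₂ = l(12)/l(10) = 6,566/7,425 = 0.884310.
P(exactly one) = p₁(1−p₂) + (1−p₁)p₂ = 0.054432 + 0.468239 = 0.522672.

0.52267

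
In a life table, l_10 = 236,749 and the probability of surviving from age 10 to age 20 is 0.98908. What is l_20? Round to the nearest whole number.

234164

l_20 = l_10 × p = 236,749 × 0.98908 = 234164.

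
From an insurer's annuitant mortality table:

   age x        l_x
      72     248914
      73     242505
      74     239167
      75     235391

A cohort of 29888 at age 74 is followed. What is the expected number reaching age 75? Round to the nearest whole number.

The relevant probability is 235391/239167 = 0.984212.
Expected number = 29888 × 0.984212 = 29416.

29416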